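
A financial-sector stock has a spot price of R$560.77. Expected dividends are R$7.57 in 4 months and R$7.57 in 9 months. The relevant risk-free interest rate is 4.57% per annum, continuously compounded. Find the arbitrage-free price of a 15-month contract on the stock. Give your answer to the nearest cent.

R$578.10

PV(dividends) I = 7.57·e^(−0.0457·4/12) + 7.57·e^(−0.0457·9/12)
I = 7.4556 + 7.3149 = 14.7705
F = (S − I)·e^(rT) = (560.77 − 14.7705) · e^(0.0457·15/12)
= 545.9995 · e^0.057125 = 545.9995 × 1.058788 = R$578.10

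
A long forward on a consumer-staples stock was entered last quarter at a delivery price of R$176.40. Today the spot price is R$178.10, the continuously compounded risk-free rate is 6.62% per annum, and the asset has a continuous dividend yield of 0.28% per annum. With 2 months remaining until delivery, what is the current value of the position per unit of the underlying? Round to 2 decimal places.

R$3.55

Current fair forward for the remaining 2 months: F = S·e^((r − q)·T), (r − q) = 0.0662 − 0.0028 = 0.0634
F = 178.10 · e^(0.0634 × 2/12) = 178.10 × 1.010623 = 179.9920
Value of long forward = (F − K)·e^(−rT) = (179.9920 − 176.40) · e^(−0.0662·2/12)
= 3.5920 × 0.989027 = 3.55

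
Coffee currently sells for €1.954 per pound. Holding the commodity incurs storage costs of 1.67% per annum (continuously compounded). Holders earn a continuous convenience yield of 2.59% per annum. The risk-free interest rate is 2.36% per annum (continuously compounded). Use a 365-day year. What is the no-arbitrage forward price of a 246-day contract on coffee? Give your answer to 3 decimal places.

€1.973 per pound

Net carry = r + u − y = 0.0236 + 0.0167 − 0.0259 = 0.0144
F = S·e^((r+u−y)T) = 1.954 · e^(0.0144 × 246/365) = 1.954 · e^0.009705
= 1.954 × 1.009752 = €1.973 per pound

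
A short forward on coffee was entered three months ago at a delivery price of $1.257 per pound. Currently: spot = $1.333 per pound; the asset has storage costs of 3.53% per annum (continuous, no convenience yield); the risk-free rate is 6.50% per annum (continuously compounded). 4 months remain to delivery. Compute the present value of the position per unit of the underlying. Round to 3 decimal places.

Current fair forward for the remaining 4 months: F = S·e^((r + u)·T), (r + u) = 0.0650 + 0.0353 = 0.1003
F = 1.333 · e^(0.1003 × 4/12) = 1.333 × 1.033999 = 1.3783
Value of long forward = (F − K)·e^(−rT) = (1.3783 − 1.257) · e^(−0.0650·4/12)
= 0.1213 × 0.978566 = 0.119
Short position value = −(long value) = -$0.119

-$0.119 per pound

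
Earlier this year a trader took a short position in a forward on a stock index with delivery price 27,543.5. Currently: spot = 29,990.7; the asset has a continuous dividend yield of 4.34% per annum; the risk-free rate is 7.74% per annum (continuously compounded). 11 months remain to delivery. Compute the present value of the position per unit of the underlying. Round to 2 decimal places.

Current fair forward for the remaining 11 months: F = S·e^((r − q)·T), (r − q) = 0.0774 − 0.0434 = 0.0340
F = 29990.7 · e^(0.0340 × 11/12) = 29990.7 × 1.03165743 = 30940.1285
Value of long forward = (F − K)·e^(−rT) = (30940.1285 − 27543.5) · e^(−0.0774·11/12)
= 3396.6285 × 0.93150847 = 3163.99
Short position value = −(long value) = -3163.99

-3163.99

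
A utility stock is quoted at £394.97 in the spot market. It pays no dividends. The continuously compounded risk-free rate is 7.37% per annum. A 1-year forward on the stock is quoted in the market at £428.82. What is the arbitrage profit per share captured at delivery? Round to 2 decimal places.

£3.64 per share

Fair forward: F* = S·e^(carry·T), with carry = r = 0.0737
F* = 394.97 · e^(0.0737 × 1) = 394.97 · e^0.073700 = 394.97 × 1.076484 = £425.1789
Market £428.82 > fair £425.1789: forward overpriced → cash-and-carry (buy spot, short the forward).
At maturity, profit = |F_mkt − F*| = |428.82 − 425.1789| = £3.64 per share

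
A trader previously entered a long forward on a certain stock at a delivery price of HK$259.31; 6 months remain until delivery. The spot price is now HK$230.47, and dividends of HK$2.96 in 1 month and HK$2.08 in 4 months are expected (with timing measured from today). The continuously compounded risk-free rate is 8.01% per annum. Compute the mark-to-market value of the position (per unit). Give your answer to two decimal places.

PV(remaining dividends) I = 2.96·e^(−0.0801·1/12) + 2.08·e^(−0.0801·4/12) = 4.9655
Current forward F = (S − I)·e^(rT) = (230.47 − 4.9655)·e^(0.0801·6/12) = 225.5045 × 1.040863 = 234.7193
Value (long) = (F − K)·e^(−rT) = (234.7193 − 259.31) × 0.960741 = -23.6253
Value = -HK$23.63

-HK$23.63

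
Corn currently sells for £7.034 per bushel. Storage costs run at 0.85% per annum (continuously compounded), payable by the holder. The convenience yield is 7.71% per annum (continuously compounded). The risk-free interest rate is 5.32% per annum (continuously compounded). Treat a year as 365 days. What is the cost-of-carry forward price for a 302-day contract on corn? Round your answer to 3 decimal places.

Net carry = r + u − y = 0.0532 + 0.0085 − 0.0771 = -0.0154
F = S·e^((r+u−y)T) = 7.034 · e^(-0.0154 × 302/365) = 7.034 · e^-0.012742
= 7.034 × 0.987339 = £6.945 per bushel

£6.945 per bushel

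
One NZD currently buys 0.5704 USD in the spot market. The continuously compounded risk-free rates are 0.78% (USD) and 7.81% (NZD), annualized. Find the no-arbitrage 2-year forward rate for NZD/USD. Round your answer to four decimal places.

F = S·e^((r_USD − r_NZD)T) = 0.5704 · e^((0.0078 − 0.0781) × 2)
= 0.5704 · e^-0.140600 = 0.5704 × 0.868837
F = 0.4956 USD per NZD

0.4956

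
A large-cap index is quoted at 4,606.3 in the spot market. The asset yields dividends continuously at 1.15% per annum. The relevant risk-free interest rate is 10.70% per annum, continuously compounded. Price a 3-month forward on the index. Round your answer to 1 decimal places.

4,717.6

F = S·e^((r − q)T) = 4606.3 · e^((0.1070 − 0.0115) × 3/12)
= 4606.3 · e^0.023875 = 4606.3 × 1.024162
F = 4,717.6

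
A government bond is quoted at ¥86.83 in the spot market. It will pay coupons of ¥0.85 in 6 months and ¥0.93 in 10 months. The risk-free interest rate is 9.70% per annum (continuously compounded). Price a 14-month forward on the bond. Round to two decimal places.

¥95.37

PV(coupons) I = 0.85·e^(−0.0970·6/12) + 0.93·e^(−0.0970·10/12)
I = 0.8098 + 0.8578 = 1.6676
F = (S − I)·e^(rT) = (86.83 − 1.6676) · e^(0.0970·14/12)
= 85.1624 · e^0.113167 = 85.1624 × 1.119819 = ¥95.37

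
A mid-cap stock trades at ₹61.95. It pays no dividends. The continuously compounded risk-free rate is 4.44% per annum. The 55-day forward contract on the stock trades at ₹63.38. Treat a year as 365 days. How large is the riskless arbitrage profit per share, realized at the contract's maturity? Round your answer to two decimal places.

Fair forward: F* = S·e^(carry·T), with carry = r = 0.0444
F* = 61.95 · e^(0.0444 × 55/365) = 61.95 · e^0.006690 = 61.95 × 1.006712 = ₹62.3658
Market ₹63.38 > fair ₹62.3658: forward overpriced → cash-and-carry (buy spot, short the forward).
At maturity, profit = |F_mkt − F*| = |63.38 − 62.3658| = ₹1.01 per share

₹1.01 per share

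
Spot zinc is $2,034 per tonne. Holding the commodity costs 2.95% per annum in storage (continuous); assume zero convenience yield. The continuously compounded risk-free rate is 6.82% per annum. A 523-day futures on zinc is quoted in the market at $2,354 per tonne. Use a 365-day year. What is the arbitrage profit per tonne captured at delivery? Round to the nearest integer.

$14 per tonne

Fair futures: F* = S·e^(carry·T), with carry = (r + u) = 0.0682 + 0.0295 = 0.0977
F* = 2034 · e^(0.0977 × 523/365) = 2034 · e^0.139992 = 2034 × 1.150265 = $2339.6390
Market $2354 > fair $2339.6390: forward overpriced → cash-and-carry (buy spot, short the forward).
At maturity, profit = |F_mkt − F*| = |2354 − 2339.6390| = $14 per tonne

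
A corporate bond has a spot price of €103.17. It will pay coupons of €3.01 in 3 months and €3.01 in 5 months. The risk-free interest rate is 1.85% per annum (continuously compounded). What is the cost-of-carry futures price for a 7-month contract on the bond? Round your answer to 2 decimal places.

€98.24

PV(coupons) I = 3.01·e^(−0.0185·3/12) + 3.01·e^(−0.0185·5/12)
I = 2.9961 + 2.9869 = 5.9830
F = (S − I)·e^(rT) = (103.17 − 5.9830) · e^(0.0185·7/12)
= 97.1870 · e^0.010792 = 97.1870 × 1.010850 = €98.24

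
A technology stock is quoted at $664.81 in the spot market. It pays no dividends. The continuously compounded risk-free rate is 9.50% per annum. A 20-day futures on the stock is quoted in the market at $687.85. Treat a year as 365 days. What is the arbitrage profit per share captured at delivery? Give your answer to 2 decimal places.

Fair futures: F* = S·e^(carry·T), with carry = r = 0.0950
F* = 664.81 · e^(0.0950 × 20/365) = 664.81 · e^0.005205 = 664.81 × 1.005219 = $668.2796
Market $687.85 > fair $668.2796: forward overpriced → cash-and-carry (buy spot, short the forward).
At maturity, profit = |F_mkt − F*| = |687.85 − 668.2796| = $19.57 per share

$19.57 per share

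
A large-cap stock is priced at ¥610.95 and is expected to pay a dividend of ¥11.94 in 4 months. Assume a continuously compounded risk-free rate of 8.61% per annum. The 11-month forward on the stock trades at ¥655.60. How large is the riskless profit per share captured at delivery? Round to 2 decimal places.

PV(dividends) I = 11.94·e^(−0.0861·4/12) = 11.6022
Fair forward F* = (S − I)·e^(rT) = (610.95 − 11.6022)·e^0.078925 = 599.3478 × 1.082123 = 648.5680
Market ¥655.60 > fair 648.5680: forward overpriced → cash-and-carry (borrow at r, buy the stock and collect the dividends, short the forward).
Profit at T = |F_mkt − F*| = |655.60 − 648.5680| = ¥7.03 per share

¥7.03 per share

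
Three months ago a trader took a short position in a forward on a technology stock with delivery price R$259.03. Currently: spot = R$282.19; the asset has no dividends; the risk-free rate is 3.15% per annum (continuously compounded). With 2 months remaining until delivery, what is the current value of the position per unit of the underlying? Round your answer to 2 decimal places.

-R$24.52

Current fair forward for the remaining 2 months: F = S·e^(r·T), r = 0.0315
F = 282.19 · e^(0.0315 × 2/12) = 282.19 × 1.005264 = 283.6754
Value of long forward = (F − K)·e^(−rT) = (283.6754 − 259.03) · e^(−0.0315·2/12)
= 24.6454 × 0.994764 = 24.52
Short position value = −(long value) = -R$24.52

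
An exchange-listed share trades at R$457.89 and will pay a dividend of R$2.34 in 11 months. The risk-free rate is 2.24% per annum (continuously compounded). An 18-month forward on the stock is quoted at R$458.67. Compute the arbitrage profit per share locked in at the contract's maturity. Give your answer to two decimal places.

R$12.50 per share

PV(dividends) I = 2.34·e^(−0.0224·11/12) = 2.2924
Fair forward F* = (S − I)·e^(rT) = (457.89 − 2.2924)·e^0.033600 = 455.5976 × 1.034171 = 471.1658
Market R$458.67 < fair 471.1658: forward underpriced → reverse cash-and-carry (short the stock, invest proceeds at r, pay the dividends, go long the forward).
Profit at T = |F_mkt − F*| = |458.67 − 471.1658| = R$12.50 per share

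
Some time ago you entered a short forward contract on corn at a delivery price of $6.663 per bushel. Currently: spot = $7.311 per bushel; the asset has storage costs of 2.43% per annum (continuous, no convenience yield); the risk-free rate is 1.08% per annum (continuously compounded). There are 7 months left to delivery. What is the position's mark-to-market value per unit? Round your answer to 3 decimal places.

Current fair forward for the remaining 7 months: F = S·e^((r + u)·T), (r + u) = 0.0108 + 0.0243 = 0.0351
F = 7.311 · e^(0.0351 × 7/12) = 7.311 × 1.020686 = 7.4622
Value of long forward = (F − K)·e^(−rT) = (7.4622 − 6.663) · e^(−0.0108·7/12)
= 0.7992 × 0.993720 = 0.794
Short position value = −(long value) = -$0.794

-$0.794 per bushel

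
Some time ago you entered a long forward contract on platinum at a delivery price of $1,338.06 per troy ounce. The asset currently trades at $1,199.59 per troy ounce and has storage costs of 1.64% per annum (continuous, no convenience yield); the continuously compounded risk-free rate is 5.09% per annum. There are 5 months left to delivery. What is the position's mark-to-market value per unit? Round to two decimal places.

-$102.17 per troy ounce

Current fair forward for the remaining 5 months: F = S·e^((r + u)·T), (r + u) = 0.0509 + 0.0164 = 0.0673
F = 1199.59 · e^(0.0673 × 5/12) = 1199.59 × 1.02843854 = 1233.7046
Value of long forward = (F − K)·e^(−rT) = (1233.7046 − 1338.06) · e^(−0.0509·5/12)
= -104.3554 × 0.97901498 = -102.17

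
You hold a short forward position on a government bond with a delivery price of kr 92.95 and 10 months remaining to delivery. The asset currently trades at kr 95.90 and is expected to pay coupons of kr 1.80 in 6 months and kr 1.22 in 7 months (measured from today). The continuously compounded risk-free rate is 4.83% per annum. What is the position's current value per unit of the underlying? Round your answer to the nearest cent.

-kr 3.67

PV(remaining coupons) I = 1.80·e^(−0.0483·6/12) + 1.22·e^(−0.0483·7/12) = 2.9432
Current forward F = (S − I)·e^(rT) = (95.90 − 2.9432)·e^(0.0483·10/12) = 92.9568 × 1.041071 = 96.7746
Value (long) = (F − K)·e^(−rT) = (96.7746 − 92.95) × 0.960549 = 3.6737
Short position value = −(long value) = -kr 3.67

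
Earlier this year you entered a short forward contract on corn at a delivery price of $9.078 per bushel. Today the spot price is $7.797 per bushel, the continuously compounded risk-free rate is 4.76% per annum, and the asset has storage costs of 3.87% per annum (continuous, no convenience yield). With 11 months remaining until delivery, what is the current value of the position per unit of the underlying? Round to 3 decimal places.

Current fair forward for the remaining 11 months: F = S·e^((r + u)·T), (r + u) = 0.0476 + 0.0387 = 0.0863
F = 7.797 · e^(0.0863 × 11/12) = 7.797 × 1.082322 = 8.4389
Value of long forward = (F − K)·e^(−rT) = (8.4389 − 9.078) · e^(−0.0476·11/12)
= -0.6391 × 0.957305 = -0.612
Short position value = −(long value) = $0.612

$0.612 per bushel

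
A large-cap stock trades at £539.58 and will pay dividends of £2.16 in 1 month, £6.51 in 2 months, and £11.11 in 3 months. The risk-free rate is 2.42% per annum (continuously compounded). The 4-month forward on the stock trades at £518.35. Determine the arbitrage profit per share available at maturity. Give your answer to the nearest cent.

£5.76 per share

PV(dividends) I = 2.16·e^(−0.0242·1/12) + 6.51·e^(−0.0242·2/12) + 11.11·e^(−0.0242·3/12) = 19.6824
Fair forward F* = (S − I)·e^(rT) = (539.58 − 19.6824)·e^0.008067 = 519.8976 × 1.008100 = 524.1088
Market £518.35 < fair 524.1088: forward underpriced → reverse cash-and-carry (short the stock, invest proceeds at r, pay the dividends, go long the forward).
Profit at T = |F_mkt − F*| = |518.35 − 524.1088| = £5.76 per share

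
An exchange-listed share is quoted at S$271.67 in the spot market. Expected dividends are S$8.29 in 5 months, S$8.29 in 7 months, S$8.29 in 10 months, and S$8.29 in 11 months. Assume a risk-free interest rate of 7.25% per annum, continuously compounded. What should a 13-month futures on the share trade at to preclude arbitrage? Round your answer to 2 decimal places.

PV(dividends) I = 8.29·e^(−0.0725·5/12) + 8.29·e^(−0.0725·7/12) + 8.29·e^(−0.0725·10/12) + 8.29·e^(−0.0725·11/12)
I = 8.0433 + 7.9467 + 7.8040 + 7.7570 = 31.5510
F = (S − I)·e^(rT) = (271.67 − 31.5510) · e^(0.0725·13/12)
= 240.1190 · e^0.078542 = 240.1190 × 1.081709 = S$259.74

S$259.74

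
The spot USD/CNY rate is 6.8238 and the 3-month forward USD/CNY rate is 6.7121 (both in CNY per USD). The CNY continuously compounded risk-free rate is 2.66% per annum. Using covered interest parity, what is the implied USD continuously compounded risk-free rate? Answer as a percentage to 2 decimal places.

9.26%

F = S·e^((r_CNY − r_USD)T) ⇒ r_USD = r_CNY − ln(F/S)/T
ln(6.7121/6.8238) = -0.016505; /(3/12) = -0.066020
r_USD = 0.0266 + 0.066020 = 0.092620
r_USD = 9.26%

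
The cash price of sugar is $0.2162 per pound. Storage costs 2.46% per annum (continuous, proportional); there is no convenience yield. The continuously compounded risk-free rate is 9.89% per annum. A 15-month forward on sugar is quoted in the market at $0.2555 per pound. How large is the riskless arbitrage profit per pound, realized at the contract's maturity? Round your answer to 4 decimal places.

$0.0032 per pound

Fair forward: F* = S·e^(carry·T), with carry = (r + u) = 0.0989 + 0.0246 = 0.1235
F* = 0.2162 · e^(0.1235 × 15/12) = 0.2162 · e^0.154375 = 0.2162 × 1.166928 = $0.2523
Market $0.2555 > fair $0.2523: forward overpriced → cash-and-carry (buy spot, short the forward).
At maturity, profit = |F_mkt − F*| = |0.2555 − 0.2523| = $0.0032 per pound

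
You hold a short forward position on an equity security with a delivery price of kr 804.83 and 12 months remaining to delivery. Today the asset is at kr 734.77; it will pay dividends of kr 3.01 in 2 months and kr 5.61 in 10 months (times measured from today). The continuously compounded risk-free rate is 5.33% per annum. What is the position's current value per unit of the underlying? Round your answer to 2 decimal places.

PV(remaining dividends) I = 3.01·e^(−0.0533·2/12) + 5.61·e^(−0.0533·10/12) = 8.3497
Current forward F = (S − I)·e^(rT) = (734.77 − 8.3497)·e^(0.0533·12/12) = 726.4203 × 1.054746 = 766.1889
Value (long) = (F − K)·e^(−rT) = (766.1889 − 804.83) × 0.948096 = -36.6355
Short position value = −(long value) = kr 36.64

kr 36.64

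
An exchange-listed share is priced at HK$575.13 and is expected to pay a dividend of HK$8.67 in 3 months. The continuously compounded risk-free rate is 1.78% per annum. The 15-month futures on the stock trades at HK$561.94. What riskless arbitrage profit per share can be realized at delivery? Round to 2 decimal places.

PV(dividends) I = 8.67·e^(−0.0178·3/12) = 8.6315
Fair futures F* = (S − I)·e^(rT) = (575.13 − 8.6315)·e^0.022250 = 566.4985 × 1.022499 = 579.2441
Market HK$561.94 < fair 579.2441: forward underpriced → reverse cash-and-carry (short the stock, invest proceeds at r, pay the dividends, go long the forward).
Profit at T = |F_mkt − F*| = |561.94 − 579.2441| = HK$17.30 per share

HK$17.30 per share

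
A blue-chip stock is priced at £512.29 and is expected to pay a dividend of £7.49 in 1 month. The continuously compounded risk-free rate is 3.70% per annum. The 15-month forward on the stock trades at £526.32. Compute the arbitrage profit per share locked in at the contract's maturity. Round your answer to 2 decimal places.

£2.40 per share

PV(dividends) I = 7.49·e^(−0.0370·1/12) = 7.4669
Fair forward F* = (S − I)·e^(rT) = (512.29 − 7.4669)·e^0.046250 = 504.8231 × 1.047336 = 528.7194
Market £526.32 < fair 528.7194: forward underpriced → reverse cash-and-carry (short the stock, invest proceeds at r, pay the dividends, go long the forward).
Profit at T = |F_mkt − F*| = |526.32 − 528.7194| = £2.40 per share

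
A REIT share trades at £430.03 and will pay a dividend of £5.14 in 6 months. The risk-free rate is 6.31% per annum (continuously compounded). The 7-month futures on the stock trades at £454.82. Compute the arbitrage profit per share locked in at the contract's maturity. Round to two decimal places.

£13.83 per share

PV(dividends) I = 5.14·e^(−0.0631·6/12) = 4.9804
Fair futures F* = (S − I)·e^(rT) = (430.03 − 4.9804)·e^0.036808 = 425.0496 × 1.037494 = 440.9864
Market £454.82 > fair 440.9864: forward overpriced → cash-and-carry (borrow at r, buy the stock and collect the dividends, short the forward).
Profit at T = |F_mkt − F*| = |454.82 − 440.9864| = £13.83 per share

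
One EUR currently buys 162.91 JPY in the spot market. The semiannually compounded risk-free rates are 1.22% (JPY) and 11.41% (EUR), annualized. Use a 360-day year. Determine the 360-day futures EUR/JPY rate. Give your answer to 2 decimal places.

147.58

By covered interest parity, F = S · (1+r_JPY/2)^(2T) / (1+r_EUR/2)^(2T)
= 162.91 × 1.012237 / 1.117355 = 162.91 × 0.905922
F = 147.58 JPY per EUR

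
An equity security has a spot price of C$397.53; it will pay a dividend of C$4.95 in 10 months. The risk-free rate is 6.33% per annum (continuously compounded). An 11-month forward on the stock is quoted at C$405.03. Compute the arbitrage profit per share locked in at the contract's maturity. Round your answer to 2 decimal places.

C$11.27 per share

PV(dividends) I = 4.95·e^(−0.0633·10/12) = 4.6957
Fair forward F* = (S − I)·e^(rT) = (397.53 − 4.6957)·e^0.058025 = 392.8343 × 1.059741 = 416.3026
Market C$405.03 < fair 416.3026: forward underpriced → reverse cash-and-carry (short the stock, invest proceeds at r, pay the dividends, go long the forward).
Profit at T = |F_mkt − F*| = |405.03 − 416.3026| = C$11.27 per share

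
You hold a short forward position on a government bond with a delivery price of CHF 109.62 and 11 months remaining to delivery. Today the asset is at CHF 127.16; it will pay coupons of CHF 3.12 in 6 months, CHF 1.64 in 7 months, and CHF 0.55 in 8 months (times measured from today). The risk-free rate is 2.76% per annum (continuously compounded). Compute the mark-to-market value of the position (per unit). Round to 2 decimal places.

-CHF 15.05

PV(remaining coupons) I = 3.12·e^(−0.0276·6/12) + 1.64·e^(−0.0276·7/12) + 0.55·e^(−0.0276·8/12) = 5.2310
Current forward F = (S − I)·e^(rT) = (127.16 − 5.2310)·e^(0.0276·11/12) = 121.9290 × 1.025623 = 125.0532
Value (long) = (F − K)·e^(−rT) = (125.0532 − 109.62) × 0.975017 = 15.0476
Short position value = −(long value) = -CHF 15.05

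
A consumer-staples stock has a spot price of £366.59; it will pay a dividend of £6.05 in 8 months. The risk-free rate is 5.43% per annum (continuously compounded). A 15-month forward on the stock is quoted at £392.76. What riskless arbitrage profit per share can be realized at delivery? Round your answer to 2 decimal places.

£6.67 per share

PV(dividends) I = 6.05·e^(−0.0543·8/12) = 5.8349
Fair forward F* = (S − I)·e^(rT) = (366.59 − 5.8349)·e^0.067875 = 360.7551 × 1.070232 = 386.0917
Market £392.76 > fair 386.0917: forward overpriced → cash-and-carry (borrow at r, buy the stock and collect the dividends, short the forward).
Profit at T = |F_mkt − F*| = |392.76 − 386.0917| = £6.67 per share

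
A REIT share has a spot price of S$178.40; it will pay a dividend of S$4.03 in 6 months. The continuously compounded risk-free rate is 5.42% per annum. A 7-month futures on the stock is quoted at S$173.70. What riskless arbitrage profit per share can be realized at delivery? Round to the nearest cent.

PV(dividends) I = 4.03·e^(−0.0542·6/12) = 3.9223
Fair futures F* = (S − I)·e^(rT) = (178.40 − 3.9223)·e^0.031617 = 174.4777 × 1.032122 = 180.0823
Market S$173.70 < fair 180.0823: forward underpriced → reverse cash-and-carry (short the stock, invest proceeds at r, pay the dividends, go long the forward).
Profit at T = |F_mkt − F*| = |173.70 − 180.0823| = S$6.38 per share

S$6.38 per share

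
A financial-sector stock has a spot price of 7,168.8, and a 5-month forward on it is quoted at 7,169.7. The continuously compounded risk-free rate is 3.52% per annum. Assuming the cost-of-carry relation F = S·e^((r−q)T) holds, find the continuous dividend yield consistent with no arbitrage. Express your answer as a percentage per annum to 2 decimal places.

From F = S·e^((r−q)T): (r − q) = ln(F/S)/T
ln(7169.7/7168.8) = ln(1.000126) = 0.000126
(r − q) = 0.000126 / (5/12) = 0.000302
q = r − ln(F/S)/T = 0.0352 − 0.000302 = 0.034898
q = 3.49%

3.49%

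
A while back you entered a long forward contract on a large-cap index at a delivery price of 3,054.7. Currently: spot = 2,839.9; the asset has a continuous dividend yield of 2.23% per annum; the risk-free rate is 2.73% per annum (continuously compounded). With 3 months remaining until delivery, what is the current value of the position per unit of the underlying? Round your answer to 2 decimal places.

Current fair forward for the remaining 3 months: F = S·e^((r − q)·T), (r − q) = 0.0273 − 0.0223 = 0.0050
F = 2839.9 · e^(0.0050 × 3/12) = 2839.9 × 1.00125078 = 2843.4521
Value of long forward = (F − K)·e^(−rT) = (2843.4521 − 3054.7) · e^(−0.0273·3/12)
= -211.2479 × 0.99319824 = -209.81

-209.81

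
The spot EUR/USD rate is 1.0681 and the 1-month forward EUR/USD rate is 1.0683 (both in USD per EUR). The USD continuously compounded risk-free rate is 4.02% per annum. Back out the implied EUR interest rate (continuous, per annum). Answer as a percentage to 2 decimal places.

F = S·e^((r_USD − r_EUR)T) ⇒ r_EUR = r_USD − ln(F/S)/T
ln(1.0683/1.0681) = 0.000187; /(1/12) = 0.002244
r_EUR = 0.0402 − 0.002244 = 0.037956
r_EUR = 3.80%

3.80%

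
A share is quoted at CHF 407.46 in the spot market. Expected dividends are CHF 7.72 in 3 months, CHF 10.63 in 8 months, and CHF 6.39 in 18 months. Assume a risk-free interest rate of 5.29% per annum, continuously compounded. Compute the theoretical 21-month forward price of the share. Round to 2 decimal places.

PV(dividends) I = 7.72·e^(−0.0529·3/12) + 10.63·e^(−0.0529·8/12) + 6.39·e^(−0.0529·18/12)
I = 7.6186 + 10.2616 + 5.9025 = 23.7827
F = (S − I)·e^(rT) = (407.46 − 23.7827) · e^(0.0529·21/12)
= 383.6773 · e^0.092575 = 383.6773 × 1.096995 = CHF 420.89

CHF 420.89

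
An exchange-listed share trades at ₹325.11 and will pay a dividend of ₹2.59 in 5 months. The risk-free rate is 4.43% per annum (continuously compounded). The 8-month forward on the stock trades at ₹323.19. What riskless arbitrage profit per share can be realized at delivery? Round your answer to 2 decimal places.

₹9.05 per share

PV(dividends) I = 2.59·e^(−0.0443·5/12) = 2.5426
Fair forward F* = (S − I)·e^(rT) = (325.11 − 2.5426)·e^0.029533 = 322.5674 × 1.029973 = 332.2357
Market ₹323.19 < fair 332.2357: forward underpriced → reverse cash-and-carry (short the stock, invest proceeds at r, pay the dividends, go long the forward).
Profit at T = |F_mkt − F*| = |323.19 − 332.2357| = ₹9.05 per share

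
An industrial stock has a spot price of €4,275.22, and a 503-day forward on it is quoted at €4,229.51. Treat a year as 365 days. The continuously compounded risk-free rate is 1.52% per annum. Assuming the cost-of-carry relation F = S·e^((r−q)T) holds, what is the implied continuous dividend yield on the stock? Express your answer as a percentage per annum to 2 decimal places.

From F = S·e^((r−q)T): (r − q) = ln(F/S)/T
ln(4229.51/4275.22) = ln(0.989308) = -0.010750
(r − q) = -0.010750 / (503/365) = -0.007801
q = r − ln(F/S)/T = 0.0152 + 0.007801 = 0.023001
q = 2.30%

2.30%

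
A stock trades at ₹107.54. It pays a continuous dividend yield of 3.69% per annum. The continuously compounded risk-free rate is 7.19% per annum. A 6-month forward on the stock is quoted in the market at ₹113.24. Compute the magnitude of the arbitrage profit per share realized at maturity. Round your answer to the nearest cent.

₹3.80 per share

Fair forward: F* = S·e^(carry·T), with carry = (r − q) = 0.0719 − 0.0369 = 0.0350
F* = 107.54 · e^(0.0350 × 6/12) = 107.54 · e^0.017500 = 107.54 × 1.017654 = ₹109.4385
Market ₹113.24 > fair ₹109.4385: forward overpriced → cash-and-carry (buy spot, short the forward).
At maturity, profit = |F_mkt − F*| = |113.24 − 109.4385| = ₹3.80 per share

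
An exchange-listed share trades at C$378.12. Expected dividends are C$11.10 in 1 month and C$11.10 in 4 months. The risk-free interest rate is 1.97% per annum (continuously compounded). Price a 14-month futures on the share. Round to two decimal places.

C$364.29

PV(dividends) I = 11.10·e^(−0.0197·1/12) + 11.10·e^(−0.0197·4/12)
I = 11.0818 + 11.0273 = 22.1091
F = (S − I)·e^(rT) = (378.12 − 22.1091) · e^(0.0197·14/12)
= 356.0109 · e^0.022983 = 356.0109 × 1.023249 = C$364.29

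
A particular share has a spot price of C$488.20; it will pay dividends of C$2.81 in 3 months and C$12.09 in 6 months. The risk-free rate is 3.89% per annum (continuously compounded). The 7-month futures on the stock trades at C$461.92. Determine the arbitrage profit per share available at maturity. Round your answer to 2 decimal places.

PV(dividends) I = 2.81·e^(−0.0389·3/12) + 12.09·e^(−0.0389·6/12) = 14.6399
Fair futures F* = (S − I)·e^(rT) = (488.20 − 14.6399)·e^0.022692 = 473.5601 × 1.022951 = 484.4288
Market C$461.92 < fair 484.4288: forward underpriced → reverse cash-and-carry (short the stock, invest proceeds at r, pay the dividends, go long the forward).
Profit at T = |F_mkt − F*| = |461.92 − 484.4288| = C$22.51 per share

C$22.51 per share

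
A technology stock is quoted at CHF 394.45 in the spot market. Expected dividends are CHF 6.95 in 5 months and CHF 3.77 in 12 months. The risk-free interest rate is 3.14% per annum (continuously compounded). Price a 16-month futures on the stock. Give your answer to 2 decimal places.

PV(dividends) I = 6.95·e^(−0.0314·5/12) + 3.77·e^(−0.0314·12/12)
I = 6.8597 + 3.6535 = 10.5132
F = (S − I)·e^(rT) = (394.45 − 10.5132) · e^(0.0314·16/12)
= 383.9368 · e^0.041867 = 383.9368 × 1.042756 = CHF 400.35

CHF 400.35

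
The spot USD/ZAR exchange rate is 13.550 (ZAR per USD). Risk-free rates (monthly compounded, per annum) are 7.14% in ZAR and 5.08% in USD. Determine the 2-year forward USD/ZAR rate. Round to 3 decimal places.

14.117

By covered interest parity, F = S · (1+r_ZAR/12)^(12T) / (1+r_USD/12)^(12T)
= 13.550 × 1.153011 / 1.106703 = 13.550 × 1.041843
F = 14.117 ZAR per USD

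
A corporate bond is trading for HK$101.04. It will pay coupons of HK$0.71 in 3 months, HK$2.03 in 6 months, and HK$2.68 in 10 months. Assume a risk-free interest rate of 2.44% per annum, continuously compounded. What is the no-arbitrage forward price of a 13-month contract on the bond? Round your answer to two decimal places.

PV(coupons) I = 0.71·e^(−0.0244·3/12) + 2.03·e^(−0.0244·6/12) + 2.68·e^(−0.0244·10/12)
I = 0.7057 + 2.0054 + 2.6261 = 5.3372
F = (S − I)·e^(rT) = (101.04 − 5.3372) · e^(0.0244·13/12)
= 95.7028 · e^0.026433 = 95.7028 × 1.026785 = HK$98.27

HK$98.27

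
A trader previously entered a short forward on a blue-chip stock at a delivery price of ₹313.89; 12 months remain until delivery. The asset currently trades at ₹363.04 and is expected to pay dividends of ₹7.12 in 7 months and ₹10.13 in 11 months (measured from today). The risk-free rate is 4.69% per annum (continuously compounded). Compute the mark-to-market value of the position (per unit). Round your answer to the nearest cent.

-₹46.90

PV(remaining dividends) I = 7.12·e^(−0.0469·7/12) + 10.13·e^(−0.0469·11/12) = 16.6316
Current forward F = (S − I)·e^(rT) = (363.04 − 16.6316)·e^(0.0469·12/12) = 346.4084 × 1.048017 = 363.0419
Value (long) = (F − K)·e^(−rT) = (363.0419 − 313.89) × 0.954183 = 46.8999
Short position value = −(long value) = -₹46.90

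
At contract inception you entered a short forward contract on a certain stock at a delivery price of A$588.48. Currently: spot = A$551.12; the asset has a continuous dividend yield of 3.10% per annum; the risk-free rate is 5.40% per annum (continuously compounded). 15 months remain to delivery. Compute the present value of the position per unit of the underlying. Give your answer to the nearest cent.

Current fair forward for the remaining 15 months: F = S·e^((r − q)·T), (r − q) = 0.0540 − 0.0310 = 0.0230
F = 551.12 · e^(0.0230 × 15/12) = 551.12 × 1.029167 = 567.1945
Value of long forward = (F − K)·e^(−rT) = (567.1945 − 588.48) · e^(−0.0540·15/12)
= -21.2855 × 0.934728 = -19.90
Short position value = −(long value) = A$19.90

A$19.90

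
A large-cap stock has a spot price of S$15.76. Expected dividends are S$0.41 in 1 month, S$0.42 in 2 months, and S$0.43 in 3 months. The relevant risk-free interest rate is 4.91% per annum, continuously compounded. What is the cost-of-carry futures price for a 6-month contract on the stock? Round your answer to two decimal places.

S$14.87

PV(dividends) I = 0.41·e^(−0.0491·1/12) + 0.42·e^(−0.0491·2/12) + 0.43·e^(−0.0491·3/12)
I = 0.4083 + 0.4166 + 0.4248 = 1.2497
F = (S − I)·e^(rT) = (15.76 − 1.2497) · e^(0.0491·6/12)
= 14.5103 · e^0.024550 = 14.5103 × 1.024854 = S$14.87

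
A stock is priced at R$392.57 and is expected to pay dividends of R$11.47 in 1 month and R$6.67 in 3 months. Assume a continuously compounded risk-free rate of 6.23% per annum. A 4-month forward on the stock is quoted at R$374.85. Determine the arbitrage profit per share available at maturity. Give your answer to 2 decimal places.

PV(dividends) I = 11.47·e^(−0.0623·1/12) + 6.67·e^(−0.0623·3/12) = 17.9775
Fair forward F* = (S − I)·e^(rT) = (392.57 − 17.9775)·e^0.020767 = 374.5925 × 1.020984 = 382.4529
Market R$374.85 < fair 382.4529: forward underpriced → reverse cash-and-carry (short the stock, invest proceeds at r, pay the dividends, go long the forward).
Profit at T = |F_mkt − F*| = |374.85 − 382.4529| = R$7.60 per share

R$7.60 per share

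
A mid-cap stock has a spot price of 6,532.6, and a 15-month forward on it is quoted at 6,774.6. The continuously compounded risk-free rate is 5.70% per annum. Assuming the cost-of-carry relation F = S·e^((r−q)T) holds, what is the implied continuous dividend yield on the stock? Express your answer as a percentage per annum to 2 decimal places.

2.79%

From F = S·e^((r−q)T): (r − q) = ln(F/S)/T
ln(6774.6/6532.6) = ln(1.037045) = 0.036375
(r − q) = 0.036375 / (15/12) = 0.029100
q = r − ln(F/S)/T = 0.0570 − 0.029100 = 0.027900
q = 2.79%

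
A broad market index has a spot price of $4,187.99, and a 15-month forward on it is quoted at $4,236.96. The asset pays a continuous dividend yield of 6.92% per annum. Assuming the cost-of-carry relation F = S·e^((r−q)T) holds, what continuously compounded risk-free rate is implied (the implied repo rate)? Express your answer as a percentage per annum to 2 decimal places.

7.85%

From F = S·e^((r−q)T): (r − q) = ln(F/S)/T
ln(4236.96/4187.99) = ln(1.011693) = 0.011625
(r − q) = 0.011625 / (15/12) = 0.009300
r = ln(F/S)/T + q = 0.009300 + 0.0692 = 0.078500
r = 7.85%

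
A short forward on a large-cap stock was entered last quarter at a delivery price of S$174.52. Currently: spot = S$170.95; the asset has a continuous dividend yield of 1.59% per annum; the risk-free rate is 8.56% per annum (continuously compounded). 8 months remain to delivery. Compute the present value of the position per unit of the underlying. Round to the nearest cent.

-S$4.31

Current fair forward for the remaining 8 months: F = S·e^((r − q)·T), (r − q) = 0.0856 − 0.0159 = 0.0697
F = 170.95 · e^(0.0697 × 8/12) = 170.95 × 1.047563 = 179.0809
Value of long forward = (F − K)·e^(−rT) = (179.0809 − 174.52) · e^(−0.0856·8/12)
= 4.5609 × 0.944531 = 4.31
Short position value = −(long value) = -S$4.31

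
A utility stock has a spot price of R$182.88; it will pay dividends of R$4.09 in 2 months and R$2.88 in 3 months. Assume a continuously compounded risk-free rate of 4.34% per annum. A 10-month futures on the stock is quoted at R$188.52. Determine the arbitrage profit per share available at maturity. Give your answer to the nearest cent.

PV(dividends) I = 4.09·e^(−0.0434·2/12) + 2.88·e^(−0.0434·3/12) = 6.9094
Fair futures F* = (S − I)·e^(rT) = (182.88 − 6.9094)·e^0.036167 = 175.9706 × 1.036829 = 182.4514
Market R$188.52 > fair 182.4514: forward overpriced → cash-and-carry (borrow at r, buy the stock and collect the dividends, short the forward).
Profit at T = |F_mkt − F*| = |188.52 − 182.4514| = R$6.07 per share

R$6.07 per share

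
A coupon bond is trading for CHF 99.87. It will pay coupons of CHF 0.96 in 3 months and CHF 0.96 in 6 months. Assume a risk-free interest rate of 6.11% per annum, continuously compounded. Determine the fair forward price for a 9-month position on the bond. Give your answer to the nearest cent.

CHF 102.59

PV(coupons) I = 0.96·e^(−0.0611·3/12) + 0.96·e^(−0.0611·6/12)
I = 0.9454 + 0.9311 = 1.8765
F = (S − I)·e^(rT) = (99.87 − 1.8765) · e^(0.0611·9/12)
= 97.9935 · e^0.045825 = 97.9935 × 1.046891 = CHF 102.59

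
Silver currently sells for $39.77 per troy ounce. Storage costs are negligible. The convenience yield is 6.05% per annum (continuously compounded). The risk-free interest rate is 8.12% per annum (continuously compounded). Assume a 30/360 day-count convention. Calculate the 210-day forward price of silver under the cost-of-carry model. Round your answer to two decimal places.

Net carry = r + u − y = 0.0812 + 0.0000 − 0.0605 = 0.0207
F = S·e^((r+u−y)T) = 39.77 · e^(0.0207 × 210/360) = 39.77 · e^0.012075
= 39.77 × 1.012148 = $40.25 per troy ounce

$40.25 per troy ounce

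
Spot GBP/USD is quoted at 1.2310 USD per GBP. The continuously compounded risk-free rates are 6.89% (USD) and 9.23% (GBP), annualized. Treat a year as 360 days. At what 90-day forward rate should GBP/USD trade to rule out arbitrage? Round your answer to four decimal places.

1.2238

F = S·e^((r_USD − r_GBP)T) = 1.2310 · e^((0.0689 − 0.0923) × 90/360)
= 1.2310 · e^-0.005850 = 1.2310 × 0.994167
F = 1.2238 USD per GBP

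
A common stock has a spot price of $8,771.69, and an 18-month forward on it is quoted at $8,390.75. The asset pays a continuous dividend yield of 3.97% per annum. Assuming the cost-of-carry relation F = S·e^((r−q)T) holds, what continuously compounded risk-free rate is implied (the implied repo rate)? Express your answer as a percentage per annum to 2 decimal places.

1.01%

From F = S·e^((r−q)T): (r − q) = ln(F/S)/T
ln(8390.75/8771.69) = ln(0.956572) = -0.044399
(r − q) = -0.044399 / (18/12) = -0.029599
r = ln(F/S)/T + q = -0.029599 + 0.0397 = 0.010101
r = 1.01%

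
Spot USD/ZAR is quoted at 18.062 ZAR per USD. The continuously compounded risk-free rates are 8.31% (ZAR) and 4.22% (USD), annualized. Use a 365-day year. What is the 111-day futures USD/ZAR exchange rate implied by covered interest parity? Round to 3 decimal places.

F = S·e^((r_ZAR − r_USD)T) = 18.062 · e^((0.0831 − 0.0422) × 111/365)
= 18.062 · e^0.012438 = 18.062 × 1.012516
F = 18.288 ZAR per USD

18.288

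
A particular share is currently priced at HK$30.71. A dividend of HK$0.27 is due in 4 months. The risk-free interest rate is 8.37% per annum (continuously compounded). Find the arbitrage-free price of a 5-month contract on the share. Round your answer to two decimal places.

HK$31.53

PV(dividends) I = 0.27·e^(−0.0837·4/12)
I = 0.2626
F = (S − I)·e^(rT) = (30.71 − 0.2626) · e^(0.0837·5/12)
= 30.4474 · e^0.034875 = 30.4474 × 1.035490 = HK$31.53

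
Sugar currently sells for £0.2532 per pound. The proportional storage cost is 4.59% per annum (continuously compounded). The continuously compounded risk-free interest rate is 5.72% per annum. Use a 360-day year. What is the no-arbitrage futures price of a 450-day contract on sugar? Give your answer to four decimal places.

Net carry = r + u − y = 0.0572 + 0.0459 − 0.0000 = 0.1031
F = S·e^((r+u−y)T) = 0.2532 · e^(0.1031 × 450/360) = 0.2532 · e^0.128875
= 0.2532 × 1.137548 = £0.2880 per pound

£0.2880 per pound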